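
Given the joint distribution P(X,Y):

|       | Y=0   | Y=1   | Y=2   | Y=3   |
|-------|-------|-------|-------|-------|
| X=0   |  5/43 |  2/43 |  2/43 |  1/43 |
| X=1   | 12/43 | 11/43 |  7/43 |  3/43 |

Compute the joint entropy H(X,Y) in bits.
2.6102 bits

H(X,Y) = -Σ_{x,y} P(x,y) log₂ P(x,y). Per-cell terms -P(x,y)·log₂P(x,y):
  X=0: 0.36097, 0.20587, 0.20587, 0.12619
  X=1: 0.51385, 0.50314, 0.42633, 0.26800
Sum of the 8 terms: H(X,Y) = 2.6102 bits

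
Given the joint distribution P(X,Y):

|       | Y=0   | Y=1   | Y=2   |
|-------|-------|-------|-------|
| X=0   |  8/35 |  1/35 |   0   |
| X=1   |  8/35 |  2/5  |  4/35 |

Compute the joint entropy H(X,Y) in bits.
2.0063 bits

H(X,Y) = -Σ_{x,y} P(x,y) log₂ P(x,y). Per-cell terms -P(x,y)·log₂P(x,y):
  X=0: 0.48669, 0.14655, 0.00000
  X=1: 0.48669, 0.52877, 0.35763
  (cells with P = 0 contribute 0)
Sum of the 6 terms: H(X,Y) = 2.0063 bits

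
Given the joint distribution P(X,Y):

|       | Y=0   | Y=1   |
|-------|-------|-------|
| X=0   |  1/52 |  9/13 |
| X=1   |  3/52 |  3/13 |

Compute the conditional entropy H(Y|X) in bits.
0.3358 bits

H(Y|X) = H(X,Y) - H(X)

H(X,Y) = -Σ_{x,y} P(x,y) log₂ P(x,y). Per-cell terms -P(x,y)·log₂P(x,y):
  X=0: 0.10962, 0.36728
  X=1: 0.23743, 0.48819
Sum of the 4 terms: H(X,Y) = 1.2025 bits

Marginal of X (row sums):
  P(X=0) = 1/52 + 9/13 = 37/52
  P(X=1) = 3/52 + 3/13 = 15/52
H(X) = -[(37/52)·log₂(37/52) + (15/52)·log₂(15/52)]
  = 0.34936 + 0.51737 = 0.8667 bits

H(Y|X) = H(X,Y) - H(X) = 1.2025 - 0.8667 = 0.3358 bits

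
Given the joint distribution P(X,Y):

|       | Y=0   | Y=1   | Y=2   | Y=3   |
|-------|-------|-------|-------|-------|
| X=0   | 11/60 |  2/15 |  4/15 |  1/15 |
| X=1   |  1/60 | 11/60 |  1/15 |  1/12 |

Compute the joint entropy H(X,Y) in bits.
2.7116 bits

H(X,Y) = -Σ_{x,y} P(x,y) log₂ P(x,y). Per-cell terms -P(x,y)·log₂P(x,y):
  X=0: 0.4487, 0.3876, 0.5085, 0.2605
  X=1: 0.0984, 0.4487, 0.2605, 0.2987
Sum of the 8 terms: H(X,Y) = 2.7116 bits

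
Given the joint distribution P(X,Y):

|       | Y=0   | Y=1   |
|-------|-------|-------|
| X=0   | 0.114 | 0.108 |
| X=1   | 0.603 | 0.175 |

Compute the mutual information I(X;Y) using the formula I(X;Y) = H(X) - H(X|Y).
0.0393 bits

I(X;Y) = H(X) - H(X|Y)

Marginal of X (row sums):
  P(X=0) = 0.114 + 0.108 = 0.222
  P(X=1) = 0.603 + 0.175 = 0.778
H(X) = -[0.222·log₂(0.222) + 0.778·log₂(0.778)]
  = 0.4820 + 0.2818 = 0.7638 bits

Marginal of Y (column sums):
  P(Y=0) = 0.114 + 0.603 = 0.717
  P(Y=1) = 0.108 + 0.175 = 0.283
H(X|Y) = Σ_y P(y)·H(X|Y=y):
  Y=0: P(Y=0) = 0.717, P(X|Y=0) = (38/239, 201/239) → H(X|Y=0) = 0.6319
  Y=1: P(Y=1) = 0.283, P(X|Y=1) = (108/283, 175/283) → H(X|Y=1) = 0.9592
H(X|Y) = 0.717·0.6319 + 0.283·0.9592 = 0.7245 bits

I(X;Y) = H(X) - H(X|Y) = 0.7638 - 0.7245 = 0.0393 bits

Cross-check via I(X;Y) = H(X) + H(Y) - H(X,Y): computing H(Y) from the column sums and H(X,Y) from the 4 cells in the same way gives H(Y) = 0.8595 bits and H(X,Y) = 1.5840 bits, so
I(X;Y) = 0.7638 + 0.8595 - 1.5840 = 0.0393 bits ✓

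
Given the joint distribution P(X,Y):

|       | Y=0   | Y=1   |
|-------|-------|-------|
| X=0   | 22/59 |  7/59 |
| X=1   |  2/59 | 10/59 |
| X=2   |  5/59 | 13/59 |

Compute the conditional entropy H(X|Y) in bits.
1.2779 bits

H(X|Y) = H(X,Y) - H(Y)

H(X,Y) = -Σ_{x,y} P(x,y) log₂ P(x,y). Per-cell terms -P(x,y)·log₂P(x,y):
  X=0: 0.53069, 0.36486
  X=1: 0.16551, 0.43402
  X=2: 0.30176, 0.48082
Sum of the 6 terms: H(X,Y) = 2.2777 bits

Marginal of Y (column sums):
  P(Y=0) = 22/59 + 2/59 + 5/59 = 29/59
  P(Y=1) = 7/59 + 10/59 + 13/59 = 30/59
H(Y) = -[(29/59)·log₂(29/59) + (30/59)·log₂(30/59)]
  = 0.50365 + 0.49615 = 0.9998 bits

H(X|Y) = H(X,Y) - H(Y) = 2.2777 - 0.9998 = 1.2779 bits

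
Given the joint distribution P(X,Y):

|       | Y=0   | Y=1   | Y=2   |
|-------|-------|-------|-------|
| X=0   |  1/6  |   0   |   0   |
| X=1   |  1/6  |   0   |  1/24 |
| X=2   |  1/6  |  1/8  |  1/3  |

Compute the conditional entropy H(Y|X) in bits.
1.0608 bits

H(Y|X) = H(X,Y) - H(X)

H(X,Y) = -Σ_{x,y} P(x,y) log₂ P(x,y). Per-cell terms -P(x,y)·log₂P(x,y):
  X=0: 0.430827, 0.000000, 0.000000
  X=1: 0.430827, 0.000000, 0.191040
  X=2: 0.430827, 0.375000, 0.528321
  (cells with P = 0 contribute 0)
Sum of the 9 terms: H(X,Y) = 2.386842 bits

Marginal of X (row sums):
  P(X=0) = 1/6 + 0 + 0 = 1/6
  P(X=1) = 1/6 + 0 + 1/24 = 5/24
  P(X=2) = 1/6 + 1/8 + 1/3 = 5/8
H(X) = -[(1/6)·log₂(1/6) + (5/24)·log₂(5/24) + (5/8)·log₂(5/8)]
  = 0.430827 + 0.471466 + 0.423795 = 1.326088 bits

H(Y|X) = H(X,Y) - H(X) = 2.386842 - 1.326088 = 1.0608 bits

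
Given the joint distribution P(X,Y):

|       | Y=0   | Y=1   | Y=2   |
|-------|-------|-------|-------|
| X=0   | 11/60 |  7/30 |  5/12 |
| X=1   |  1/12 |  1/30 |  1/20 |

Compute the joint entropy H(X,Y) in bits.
2.1433 bits

H(X,Y) = -Σ_{x,y} P(x,y) log₂ P(x,y). Per-cell terms -P(x,y)·log₂P(x,y):
  X=0: 0.4487, 0.4899, 0.5263
  X=1: 0.2987, 0.1636, 0.2161
Sum of the 6 terms: H(X,Y) = 2.1433 bits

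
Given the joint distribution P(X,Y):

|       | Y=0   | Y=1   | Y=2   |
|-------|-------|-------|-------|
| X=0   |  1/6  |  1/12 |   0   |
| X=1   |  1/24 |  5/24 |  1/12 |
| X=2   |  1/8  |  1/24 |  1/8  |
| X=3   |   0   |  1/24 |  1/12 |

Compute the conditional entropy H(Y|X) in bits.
1.1999 bits

H(Y|X) = H(X,Y) - H(X)

H(X,Y) = -Σ_{x,y} P(x,y) log₂ P(x,y). Per-cell terms -P(x,y)·log₂P(x,y):
  X=0: 0.43083, 0.29875, 0.00000
  X=1: 0.19104, 0.47147, 0.29875
  X=2: 0.37500, 0.19104, 0.37500
  X=3: 0.00000, 0.19104, 0.29875
  (cells with P = 0 contribute 0)
Sum of the 12 terms: H(X,Y) = 3.1217 bits

Marginal of X (row sums):
  P(X=0) = 1/6 + 1/12 + 0 = 1/4
  P(X=1) = 1/24 + 5/24 + 1/12 = 1/3
  P(X=2) = 1/8 + 1/24 + 1/8 = 7/24
  P(X=3) = 0 + 1/24 + 1/12 = 1/8
H(X) = -[(1/4)·log₂(1/4) + (1/3)·log₂(1/3) + (7/24)·log₂(7/24) + (1/8)·log₂(1/8)]
  = 0.50000 + 0.52832 + 0.51847 + 0.37500 = 1.9218 bits

H(Y|X) = H(X,Y) - H(X) = 3.1217 - 1.9218 = 1.1999 bits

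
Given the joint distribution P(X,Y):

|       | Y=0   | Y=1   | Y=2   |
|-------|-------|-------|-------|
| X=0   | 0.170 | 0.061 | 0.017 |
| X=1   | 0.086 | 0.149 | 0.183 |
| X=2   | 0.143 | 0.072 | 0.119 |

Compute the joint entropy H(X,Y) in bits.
2.9827 bits

H(X,Y) = -Σ_{x,y} P(x,y) log₂ P(x,y). Per-cell terms -P(x,y)·log₂P(x,y):
  X=0: 0.43459, 0.24614, 0.09993
  X=1: 0.30440, 0.40925, 0.44837
  X=2: 0.40125, 0.27330, 0.36545
Sum of the 9 terms: H(X,Y) = 2.9827 bits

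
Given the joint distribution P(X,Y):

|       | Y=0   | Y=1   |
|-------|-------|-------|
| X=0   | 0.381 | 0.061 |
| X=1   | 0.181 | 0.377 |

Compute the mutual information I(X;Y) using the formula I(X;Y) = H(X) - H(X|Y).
0.2257 bits

I(X;Y) = H(X) - H(X|Y)

Marginal of X (row sums):
  P(X=0) = 0.381 + 0.061 = 0.442
  P(X=1) = 0.181 + 0.377 = 0.558
H(X) = -[0.442·log₂(0.442) + 0.558·log₂(0.558)]
  = 0.52062 + 0.46965 = 0.9903 bits

Marginal of Y (column sums):
  P(Y=0) = 0.381 + 0.181 = 0.562
  P(Y=1) = 0.061 + 0.377 = 0.438
H(X|Y) = Σ_y P(y)·H(X|Y=y):
  Y=0: P(Y=0) = 0.562, P(X|Y=0) = (381/562, 181/562) → H(X|Y=0) = 0.90661
  Y=1: P(Y=1) = 0.438, P(X|Y=1) = (61/438, 377/438) → H(X|Y=1) = 0.58232
H(X|Y) = 0.562·0.90661 + 0.438·0.58232 = 0.7646 bits

I(X;Y) = H(X) - H(X|Y) = 0.9903 - 0.7646 = 0.2257 bits

Cross-check via I(X;Y) = H(X) + H(Y) - H(X,Y): computing H(Y) from the column sums and H(X,Y) from the 4 cells in the same way gives H(Y) = 0.9889 bits and H(X,Y) = 1.7535 bits, so
I(X;Y) = 0.9903 + 0.9889 - 1.7535 = 0.2257 bits ✓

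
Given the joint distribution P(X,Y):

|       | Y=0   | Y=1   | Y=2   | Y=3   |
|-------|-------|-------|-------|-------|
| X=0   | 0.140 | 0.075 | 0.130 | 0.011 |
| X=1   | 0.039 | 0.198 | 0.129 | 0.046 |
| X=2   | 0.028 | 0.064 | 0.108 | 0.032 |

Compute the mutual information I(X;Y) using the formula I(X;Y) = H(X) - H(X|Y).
0.1209 bits

I(X;Y) = H(X) - H(X|Y)

Marginal of X (row sums):
  P(X=0) = 0.140 + 0.075 + 0.130 + 0.011 = 0.356
  P(X=1) = 0.039 + 0.198 + 0.129 + 0.046 = 0.412
  P(X=2) = 0.028 + 0.064 + 0.108 + 0.032 = 0.232
H(X) = -[0.356·log₂(0.356) + 0.412·log₂(0.412) + 0.232·log₂(0.232)]
  = 0.53046 + 0.52706 + 0.48901 = 1.54653 bits

Marginal of Y (column sums):
  P(Y=0) = 0.140 + 0.039 + 0.028 = 0.207
  P(Y=1) = 0.075 + 0.198 + 0.064 = 0.337
  P(Y=2) = 0.130 + 0.129 + 0.108 = 0.367
  P(Y=3) = 0.011 + 0.046 + 0.032 = 0.089
H(X|Y) = Σ_y P(y)·H(X|Y=y):
  Y=0: P(Y=0) = 0.207, P(X|Y=0) = (140/207, 13/69, 28/207) → H(X|Y=0) = 1.22568
  Y=1: P(Y=1) = 0.337, P(X|Y=1) = (75/337, 198/337, 64/337) → H(X|Y=1) = 1.38837
  Y=2: P(Y=2) = 0.367, P(X|Y=2) = (130/367, 129/367, 108/367) → H(X|Y=2) = 1.57990
  Y=3: P(Y=3) = 0.089, P(X|Y=3) = (11/89, 46/89, 32/89) → H(X|Y=3) = 1.39554
H(X|Y) = 0.207·1.22568 + 0.337·1.38837 + 0.367·1.57990 + 0.089·1.39554 = 1.42562 bits

I(X;Y) = H(X) - H(X|Y) = 1.54653 - 1.42562 = 0.1209 bits

Cross-check via I(X;Y) = H(X) + H(Y) - H(X,Y): computing H(Y) from the column sums and H(X,Y) from the 12 cells in the same way gives H(Y) = 1.84053 bits and H(X,Y) = 3.26615 bits, so
I(X;Y) = 1.54653 + 1.84053 - 3.26615 = 0.1209 bits ✓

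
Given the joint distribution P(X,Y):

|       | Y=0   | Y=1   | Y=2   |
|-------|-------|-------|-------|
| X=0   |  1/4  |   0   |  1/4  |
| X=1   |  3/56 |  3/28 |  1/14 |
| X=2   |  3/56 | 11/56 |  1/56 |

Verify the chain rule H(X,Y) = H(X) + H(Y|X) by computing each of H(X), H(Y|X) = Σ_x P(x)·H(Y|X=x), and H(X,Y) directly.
H(X) = 1.4982 bits, H(Y|X) = 1.1364 bits, H(X,Y) = 2.6345 bits

Marginal of X (row sums):
  P(X=0) = 1/4 + 0 + 1/4 = 1/2
  P(X=1) = 3/56 + 3/28 + 1/14 = 13/56
  P(X=2) = 3/56 + 11/56 + 1/56 = 15/56
H(X) = -[(1/2)·log₂(1/2) + (13/56)·log₂(13/56) + (15/56)·log₂(15/56)]
  = 0.50000 + 0.48911 + 0.50905 = 1.4982 bits

H(Y|X) = Σ_x P(x)·H(Y|X=x):
  X=0: P(X=0) = 1/2, P(Y|X=0) = (1/2, 0, 1/2) → H(Y|X=0) = 1.00000
  X=1: P(X=1) = 13/56, P(Y|X=1) = (3/13, 6/13, 4/13) → H(Y|X=1) = 1.52623
  X=2: P(X=2) = 15/56, P(Y|X=2) = (1/5, 11/15, 1/15) → H(Y|X=2) = 1.05298
H(Y|X) = (1/2)·1.00000 + (13/56)·1.52623 + (15/56)·1.05298 = 1.1364 bits

H(X,Y) = -Σ_{x,y} P(x,y) log₂ P(x,y). Per-cell terms -P(x,y)·log₂P(x,y):
  X=0: 0.50000, 0.00000, 0.50000
  X=1: 0.22620, 0.34526, 0.27195
  X=2: 0.22620, 0.46120, 0.10370
  (cells with P = 0 contribute 0)
Sum of the 9 terms: H(X,Y) = 2.6345 bits

Chain rule check:
  H(X) + H(Y|X) = 1.4982 + 1.1364 = 2.6346 bits
  H(X,Y) = 2.6345 bits
✓ Chain rule verified (Δ = 0.0001 is 4-dp rounding noise: each of the three values was rounded independently).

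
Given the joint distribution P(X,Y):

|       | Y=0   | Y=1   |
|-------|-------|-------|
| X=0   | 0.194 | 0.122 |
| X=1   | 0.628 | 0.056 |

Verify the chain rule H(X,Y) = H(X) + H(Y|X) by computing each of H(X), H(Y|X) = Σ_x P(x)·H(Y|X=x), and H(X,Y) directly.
H(X) = 0.9000 bits, H(Y|X) = 0.5836 bits, H(X,Y) = 1.4836 bits

Marginal of X (row sums):
  P(X=0) = 0.194 + 0.122 = 0.316
  P(X=1) = 0.628 + 0.056 = 0.684
H(X) = -[0.316·log₂(0.316) + 0.684·log₂(0.684)]
  = 0.52519 + 0.37479 = 0.9000 bits

H(Y|X) = Σ_x P(x)·H(Y|X=x):
  X=0: P(X=0) = 0.316, P(Y|X=0) = (97/158, 61/158) → H(Y|X=0) = 0.96222
  X=1: P(X=1) = 0.684, P(Y|X=1) = (157/171, 14/171) → H(Y|X=1) = 0.40874
H(Y|X) = 0.316·0.96222 + 0.684·0.40874 = 0.5836 bits

H(X,Y) = -Σ_{x,y} P(x,y) log₂ P(x,y). Per-cell terms -P(x,y)·log₂P(x,y):
  X=0: 0.45898, 0.37028
  X=1: 0.42149, 0.23287
Sum of the 4 terms: H(X,Y) = 1.4836 bits

Chain rule check:
  H(X) + H(Y|X) = 0.9000 + 0.5836 = 1.4836 bits
  H(X,Y) = 1.4836 bits
✓ Chain rule verified.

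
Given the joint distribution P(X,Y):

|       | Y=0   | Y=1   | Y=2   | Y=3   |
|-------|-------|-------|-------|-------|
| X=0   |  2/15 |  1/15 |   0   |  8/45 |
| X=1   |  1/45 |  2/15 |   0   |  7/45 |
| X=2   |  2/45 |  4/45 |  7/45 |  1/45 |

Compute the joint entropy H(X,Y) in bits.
3.0679 bits

H(X,Y) = -Σ_{x,y} P(x,y) log₂ P(x,y). Per-cell terms -P(x,y)·log₂P(x,y):
  X=0: 0.3876, 0.2605, 0.0000, 0.4430
  X=1: 0.1220, 0.3876, 0.0000, 0.4176
  X=2: 0.1996, 0.3104, 0.4176, 0.1220
  (cells with P = 0 contribute 0)
Sum of the 12 terms: H(X,Y) = 3.0679 bits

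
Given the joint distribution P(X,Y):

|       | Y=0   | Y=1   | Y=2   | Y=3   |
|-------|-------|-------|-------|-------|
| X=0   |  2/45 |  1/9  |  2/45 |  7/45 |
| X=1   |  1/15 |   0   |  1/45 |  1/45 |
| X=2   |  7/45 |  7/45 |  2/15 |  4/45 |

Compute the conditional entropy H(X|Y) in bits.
1.2169 bits

H(X|Y) = H(X,Y) - H(Y)

H(X,Y) = -Σ_{x,y} P(x,y) log₂ P(x,y). Per-cell terms -P(x,y)·log₂P(x,y):
  X=0: 0.19964, 0.35221, 0.19964, 0.41759
  X=1: 0.26046, 0.00000, 0.12204, 0.12204
  X=2: 0.41759, 0.41759, 0.38759, 0.31039
  (cells with P = 0 contribute 0)
Sum of the 12 terms: H(X,Y) = 3.2068 bits

Marginal of Y (column sums):
  P(Y=0) = 2/45 + 1/15 + 7/45 = 4/15
  P(Y=1) = 1/9 + 0 + 7/45 = 4/15
  P(Y=2) = 2/45 + 1/45 + 2/15 = 1/5
  P(Y=3) = 7/45 + 1/45 + 4/45 = 4/15
H(Y) = -[(4/15)·log₂(4/15) + (4/15)·log₂(4/15) + (1/5)·log₂(1/5) + (4/15)·log₂(4/15)]
  = 0.50850 + 0.50850 + 0.46439 + 0.50850 = 1.9899 bits

H(X|Y) = H(X,Y) - H(Y) = 3.2068 - 1.9899 = 1.2169 bits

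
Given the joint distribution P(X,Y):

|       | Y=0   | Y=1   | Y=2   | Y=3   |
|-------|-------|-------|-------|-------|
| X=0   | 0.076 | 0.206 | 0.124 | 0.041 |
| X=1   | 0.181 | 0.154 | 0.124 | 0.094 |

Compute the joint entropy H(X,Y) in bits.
2.8705 bits

H(X,Y) = -Σ_{x,y} P(x,y) log₂ P(x,y). Per-cell terms -P(x,y)·log₂P(x,y):
  X=0: 0.28256, 0.46953, 0.37344, 0.18894
  X=1: 0.44633, 0.41565, 0.37344, 0.32065
Sum of the 8 terms: H(X,Y) = 2.8705 bits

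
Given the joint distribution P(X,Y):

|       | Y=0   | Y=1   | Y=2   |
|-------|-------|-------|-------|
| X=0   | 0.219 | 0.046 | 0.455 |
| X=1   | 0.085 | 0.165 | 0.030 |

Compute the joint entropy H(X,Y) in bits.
2.0841 bits

H(X,Y) = -Σ_{x,y} P(x,y) log₂ P(x,y). Per-cell terms -P(x,y)·log₂P(x,y):
  X=0: 0.47982839, 0.20434223, 0.51690801
  X=1: 0.30229343, 0.42891124, 0.15176681
Sum of the 6 terms: H(X,Y) = 2.0841 bits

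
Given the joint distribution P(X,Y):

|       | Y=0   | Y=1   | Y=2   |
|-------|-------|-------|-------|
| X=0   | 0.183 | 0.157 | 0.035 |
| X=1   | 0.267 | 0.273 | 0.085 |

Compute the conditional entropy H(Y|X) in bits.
1.4049 bits

H(Y|X) = H(X,Y) - H(X)

H(X,Y) = -Σ_{x,y} P(x,y) log₂ P(x,y). Per-cell terms -P(x,y)·log₂P(x,y):
  X=0: 0.44837, 0.41937, 0.16928
  X=1: 0.50866, 0.51134, 0.30229
Sum of the 6 terms: H(X,Y) = 2.3593 bits

Marginal of X (row sums):
  P(X=0) = 0.183 + 0.157 + 0.035 = 0.375
  P(X=1) = 0.267 + 0.273 + 0.085 = 0.625
H(X) = -[0.375·log₂(0.375) + 0.625·log₂(0.625)]
  = 0.53064 + 0.42379 = 0.9544 bits

H(Y|X) = H(X,Y) - H(X) = 2.3593 - 0.9544 = 1.4049 bits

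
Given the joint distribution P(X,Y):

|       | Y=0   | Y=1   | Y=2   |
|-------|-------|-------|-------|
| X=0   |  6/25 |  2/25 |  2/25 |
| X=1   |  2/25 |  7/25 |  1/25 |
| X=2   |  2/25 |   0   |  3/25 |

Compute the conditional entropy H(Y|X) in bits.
1.2053 bits

H(Y|X) = H(X,Y) - H(X)

H(X,Y) = -Σ_{x,y} P(x,y) log₂ P(x,y). Per-cell terms -P(x,y)·log₂P(x,y):
  X=0: 0.49413, 0.29151, 0.29151
  X=1: 0.29151, 0.51422, 0.18575
  X=2: 0.29151, 0.00000, 0.36707
  (cells with P = 0 contribute 0)
Sum of the 9 terms: H(X,Y) = 2.7272 bits

Marginal of X (row sums):
  P(X=0) = 6/25 + 2/25 + 2/25 = 2/5
  P(X=1) = 2/25 + 7/25 + 1/25 = 2/5
  P(X=2) = 2/25 + 0 + 3/25 = 1/5
H(X) = -[(2/5)·log₂(2/5) + (2/5)·log₂(2/5) + (1/5)·log₂(1/5)]
  = 0.52877 + 0.52877 + 0.46439 = 1.5219 bits

H(Y|X) = H(X,Y) - H(X) = 2.7272 - 1.5219 = 1.2053 bits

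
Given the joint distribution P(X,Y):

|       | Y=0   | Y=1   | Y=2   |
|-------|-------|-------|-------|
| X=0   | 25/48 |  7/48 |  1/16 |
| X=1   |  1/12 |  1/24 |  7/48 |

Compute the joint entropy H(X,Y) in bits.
2.0401 bits

H(X,Y) = -Σ_{x,y} P(x,y) log₂ P(x,y). Per-cell terms -P(x,y)·log₂P(x,y):
  X=0: 0.4902, 0.4051, 0.2500
  X=1: 0.2987, 0.1910, 0.4051
Sum of the 6 terms: H(X,Y) = 2.0401 bits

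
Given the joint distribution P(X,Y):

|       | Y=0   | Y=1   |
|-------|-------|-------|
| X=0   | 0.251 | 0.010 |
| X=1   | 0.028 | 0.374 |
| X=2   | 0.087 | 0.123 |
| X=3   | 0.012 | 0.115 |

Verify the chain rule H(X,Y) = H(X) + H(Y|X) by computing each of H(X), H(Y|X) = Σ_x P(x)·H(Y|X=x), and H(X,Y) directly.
H(X) = 1.8852 bits, H(Y|X) = 0.4706 bits, H(X,Y) = 2.3558 bits

Marginal of X (row sums):
  P(X=0) = 0.251 + 0.010 = 0.261
  P(X=1) = 0.028 + 0.374 = 0.402
  P(X=2) = 0.087 + 0.123 = 0.210
  P(X=3) = 0.012 + 0.115 = 0.127
H(X) = -[0.261·log₂(0.261) + 0.402·log₂(0.402) + 0.210·log₂(0.210) + 0.127·log₂(0.127)]
  = 0.50579 + 0.52852 + 0.47282 + 0.37809 = 1.8852 bits

H(Y|X) = Σ_x P(x)·H(Y|X=x):
  X=0: P(X=0) = 0.261, P(Y|X=0) = (251/261, 10/261) → H(Y|X=0) = 0.23451
  X=1: P(X=1) = 0.402, P(Y|X=1) = (14/201, 187/201) → H(Y|X=1) = 0.36462
  X=2: P(X=2) = 0.210, P(Y|X=2) = (29/70, 41/70) → H(Y|X=2) = 0.97870
  X=3: P(X=3) = 0.127, P(Y|X=3) = (12/127, 115/127) → H(Y|X=3) = 0.45128
H(Y|X) = 0.261·0.23451 + 0.402·0.36462 + 0.210·0.97870 + 0.127·0.45128 = 0.4706 bits

H(X,Y) = -Σ_{x,y} P(x,y) log₂ P(x,y). Per-cell terms -P(x,y)·log₂P(x,y):
  X=0: 0.50055, 0.06644
  X=1: 0.14444, 0.53066
  X=2: 0.30649, 0.37186
  X=3: 0.07657, 0.35883
Sum of the 8 terms: H(X,Y) = 2.3558 bits

Chain rule check:
  H(X) + H(Y|X) = 1.8852 + 0.4706 = 2.3558 bits
  H(X,Y) = 2.3558 bits
✓ Chain rule verified.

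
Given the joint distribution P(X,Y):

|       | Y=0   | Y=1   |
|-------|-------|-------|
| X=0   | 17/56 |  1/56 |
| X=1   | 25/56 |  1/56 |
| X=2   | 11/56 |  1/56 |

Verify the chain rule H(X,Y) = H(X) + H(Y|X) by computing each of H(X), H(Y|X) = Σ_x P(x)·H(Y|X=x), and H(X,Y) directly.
H(X) = 1.5165 bits, H(Y|X) = 0.2974 bits, H(X,Y) = 1.8138 bits

Marginal of X (row sums):
  P(X=0) = 17/56 + 1/56 = 9/28
  P(X=1) = 25/56 + 1/56 = 13/28
  P(X=2) = 11/56 + 1/56 = 3/14
H(X) = -[(9/28)·log₂(9/28) + (13/28)·log₂(13/28) + (3/14)·log₂(3/14)]
  = 0.52632 + 0.51392 + 0.47623 = 1.5165 bits

H(Y|X) = Σ_x P(x)·H(Y|X=x):
  X=0: P(X=0) = 9/28, P(Y|X=0) = (17/18, 1/18) → H(Y|X=0) = 0.30954
  X=1: P(X=1) = 13/28, P(Y|X=1) = (25/26, 1/26) → H(Y|X=1) = 0.23519
  X=2: P(X=2) = 3/14, P(Y|X=2) = (11/12, 1/12) → H(Y|X=2) = 0.41382
H(Y|X) = (9/28)·0.30954 + (13/28)·0.23519 + (3/14)·0.41382 = 0.2974 bits

H(X,Y) = -Σ_{x,y} P(x,y) log₂ P(x,y). Per-cell terms -P(x,y)·log₂P(x,y):
  X=0: 0.52211, 0.10370
  X=1: 0.51942, 0.10370
  X=2: 0.46120, 0.10370
Sum of the 6 terms: H(X,Y) = 1.8138 bits

Chain rule check:
  H(X) + H(Y|X) = 1.5165 + 0.2974 = 1.8139 bits
  H(X,Y) = 1.8138 bits
✓ Chain rule verified (Δ = 0.0001 is 4-dp rounding noise: each of the three values was rounded independently).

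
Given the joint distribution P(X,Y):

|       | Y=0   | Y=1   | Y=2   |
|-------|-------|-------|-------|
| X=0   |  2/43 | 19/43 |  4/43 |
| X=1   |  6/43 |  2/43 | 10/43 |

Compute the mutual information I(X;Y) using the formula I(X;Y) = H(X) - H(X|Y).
0.3273 bits

I(X;Y) = H(X) - H(X|Y)

Marginal of X (row sums):
  P(X=0) = 2/43 + 19/43 + 4/43 = 25/43
  P(X=1) = 6/43 + 2/43 + 10/43 = 18/43
H(X) = -[(25/43)·log₂(25/43) + (18/43)·log₂(18/43)]
  = 0.454889 + 0.525910 = 0.98080 bits

Marginal of Y (column sums):
  P(Y=0) = 2/43 + 6/43 = 8/43
  P(Y=1) = 19/43 + 2/43 = 21/43
  P(Y=2) = 4/43 + 10/43 = 14/43
H(X|Y) = Σ_y P(y)·H(X|Y=y):
  Y=0: P(Y=0) = 8/43, P(X|Y=0) = (1/4, 3/4) → H(X|Y=0) = 0.811278
  Y=1: P(Y=1) = 21/43, P(X|Y=1) = (19/21, 2/21) → H(X|Y=1) = 0.453716
  Y=2: P(Y=2) = 14/43, P(X|Y=2) = (2/7, 5/7) → H(X|Y=2) = 0.863121
H(X|Y) = (8/43)·0.811278 + (21/43)·0.453716 + (14/43)·0.863121 = 0.65353 bits

I(X;Y) = H(X) - H(X|Y) = 0.98080 - 0.65353 = 0.3273 bits

Cross-check via I(X;Y) = H(X) + H(Y) - H(X,Y): computing H(Y) from the column sums and H(X,Y) from the 6 cells in the same way gives H(Y) = 1.48344 bits and H(X,Y) = 2.13697 bits, so
I(X;Y) = 0.98080 + 1.48344 - 2.13697 = 0.3273 bits ✓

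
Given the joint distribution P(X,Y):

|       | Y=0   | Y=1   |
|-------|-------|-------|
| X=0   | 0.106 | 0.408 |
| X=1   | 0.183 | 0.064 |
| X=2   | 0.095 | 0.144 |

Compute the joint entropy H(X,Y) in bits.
2.2983 bits

H(X,Y) = -Σ_{x,y} P(x,y) log₂ P(x,y). Per-cell terms -P(x,y)·log₂P(x,y):
  X=0: 0.3432, 0.5277
  X=1: 0.4484, 0.2538
  X=2: 0.3226, 0.4026
Sum of the 6 terms: H(X,Y) = 2.2983 bits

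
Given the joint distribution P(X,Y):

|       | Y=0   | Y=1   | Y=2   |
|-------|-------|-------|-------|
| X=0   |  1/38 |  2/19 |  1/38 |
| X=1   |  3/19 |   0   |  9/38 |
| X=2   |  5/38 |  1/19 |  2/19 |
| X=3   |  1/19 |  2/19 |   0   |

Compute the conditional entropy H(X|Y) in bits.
1.4783 bits

H(X|Y) = H(X,Y) - H(Y)

H(X,Y) = -Σ_{x,y} P(x,y) log₂ P(x,y). Per-cell terms -P(x,y)·log₂P(x,y):
  X=0: 0.138103, 0.341887, 0.138103
  X=1: 0.420468, 0.000000, 0.492158
  X=2: 0.385000, 0.223575, 0.341887
  X=3: 0.223575, 0.341887, 0.000000
  (cells with P = 0 contribute 0)
Sum of the 12 terms: H(X,Y) = 3.04664 bits

Marginal of Y (column sums):
  P(Y=0) = 1/38 + 3/19 + 5/38 + 1/19 = 7/19
  P(Y=1) = 2/19 + 0 + 1/19 + 2/19 = 5/19
  P(Y=2) = 1/38 + 9/38 + 2/19 + 0 = 7/19
H(Y) = -[(7/19)·log₂(7/19) + (5/19)·log₂(5/19) + (7/19)·log₂(7/19)]
  = 0.530737 + 0.506842 + 0.530737 = 1.56832 bits

H(X|Y) = H(X,Y) - H(Y) = 3.04664 - 1.56832 = 1.4783 bits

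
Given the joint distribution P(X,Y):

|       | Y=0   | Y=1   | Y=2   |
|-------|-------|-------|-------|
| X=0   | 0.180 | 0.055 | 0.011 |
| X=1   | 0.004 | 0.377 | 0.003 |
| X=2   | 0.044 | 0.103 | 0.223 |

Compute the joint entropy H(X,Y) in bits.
2.3534 bits

H(X,Y) = -Σ_{x,y} P(x,y) log₂ P(x,y). Per-cell terms -P(x,y)·log₂P(x,y):
  X=0: 0.44531, 0.23014, 0.07157
  X=1: 0.03186, 0.53058, 0.02514
  X=2: 0.19828, 0.33777, 0.48277
Sum of the 9 terms: H(X,Y) = 2.3534 bits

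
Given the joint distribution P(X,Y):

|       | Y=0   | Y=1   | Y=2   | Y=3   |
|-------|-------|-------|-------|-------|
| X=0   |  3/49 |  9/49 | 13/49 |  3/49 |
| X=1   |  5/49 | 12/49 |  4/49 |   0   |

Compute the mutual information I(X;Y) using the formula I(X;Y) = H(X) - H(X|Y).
0.1341 bits

I(X;Y) = H(X) - H(X|Y)

Marginal of X (row sums):
  P(X=0) = 3/49 + 9/49 + 13/49 + 3/49 = 4/7
  P(X=1) = 5/49 + 12/49 + 4/49 + 0 = 3/7
H(X) = -[(4/7)·log₂(4/7) + (3/7)·log₂(3/7)]
  = 0.46135 + 0.52388 = 0.98523 bits

Marginal of Y (column sums):
  P(Y=0) = 3/49 + 5/49 = 8/49
  P(Y=1) = 9/49 + 12/49 = 3/7
  P(Y=2) = 13/49 + 4/49 = 17/49
  P(Y=3) = 3/49 + 0 = 3/49
H(X|Y) = Σ_y P(y)·H(X|Y=y):
  Y=0: P(Y=0) = 8/49, P(X|Y=0) = (3/8, 5/8) → H(X|Y=0) = 0.95443
  Y=1: P(Y=1) = 3/7, P(X|Y=1) = (3/7, 4/7) → H(X|Y=1) = 0.98523
  Y=2: P(Y=2) = 17/49, P(X|Y=2) = (13/17, 4/17) → H(X|Y=2) = 0.78713
  Y=3: P(Y=3) = 3/49, P(X|Y=3) = (1, 0) → H(X|Y=3) = 0.00000
H(X|Y) = (8/49)·0.95443 + (3/7)·0.98523 + (17/49)·0.78713 + (3/49)·0.00000 = 0.85115 bits

I(X;Y) = H(X) - H(X|Y) = 0.98523 - 0.85115 = 0.1341 bits

Cross-check via I(X;Y) = H(X) + H(Y) - H(X,Y): computing H(Y) from the column sums and H(X,Y) from the 8 cells in the same way gives H(Y) = 1.72735 bits and H(X,Y) = 2.57851 bits, so
I(X;Y) = 0.98523 + 1.72735 - 2.57851 = 0.1341 bits ✓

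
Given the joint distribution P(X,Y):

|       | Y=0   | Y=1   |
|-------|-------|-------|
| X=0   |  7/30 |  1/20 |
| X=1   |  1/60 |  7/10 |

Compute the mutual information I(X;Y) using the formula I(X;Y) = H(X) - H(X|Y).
0.5066 bits

I(X;Y) = H(X) - H(X|Y)

Marginal of X (row sums):
  P(X=0) = 7/30 + 1/20 = 17/60
  P(X=1) = 1/60 + 7/10 = 43/60
H(X) = -[(17/60)·log₂(17/60) + (43/60)·log₂(43/60)]
  = 0.51550 + 0.34445 = 0.85995 bits

Marginal of Y (column sums):
  P(Y=0) = 7/30 + 1/60 = 1/4
  P(Y=1) = 1/20 + 7/10 = 3/4
H(X|Y) = Σ_y P(y)·H(X|Y=y):
  Y=0: P(Y=0) = 1/4, P(X|Y=0) = (14/15, 1/15) → H(X|Y=0) = 0.35336
  Y=1: P(Y=1) = 3/4, P(X|Y=1) = (1/15, 14/15) → H(X|Y=1) = 0.35336
H(X|Y) = (1/4)·0.35336 + (3/4)·0.35336 = 0.35336 bits

I(X;Y) = H(X) - H(X|Y) = 0.85995 - 0.35336 = 0.5066 bits

Cross-check via I(X;Y) = H(X) + H(Y) - H(X,Y): computing H(Y) from the column sums and H(X,Y) from the 4 cells in the same way gives H(Y) = 0.81128 bits and H(X,Y) = 1.16464 bits, so
I(X;Y) = 0.85995 + 0.81128 - 1.16464 = 0.5066 bits ✓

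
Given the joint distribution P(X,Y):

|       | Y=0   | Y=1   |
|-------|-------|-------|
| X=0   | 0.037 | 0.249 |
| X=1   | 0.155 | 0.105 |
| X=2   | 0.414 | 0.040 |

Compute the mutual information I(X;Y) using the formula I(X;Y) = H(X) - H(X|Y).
0.3601 bits

I(X;Y) = H(X) - H(X|Y)

Marginal of X (row sums):
  P(X=0) = 0.037 + 0.249 = 0.286
  P(X=1) = 0.155 + 0.105 = 0.260
  P(X=2) = 0.414 + 0.040 = 0.454
H(X) = -[0.286·log₂(0.286) + 0.260·log₂(0.260) + 0.454·log₂(0.454)]
  = 0.5165 + 0.5053 + 0.5172 = 1.5390 bits

Marginal of Y (column sums):
  P(Y=0) = 0.037 + 0.155 + 0.414 = 0.606
  P(Y=1) = 0.249 + 0.105 + 0.040 = 0.394
H(X|Y) = Σ_y P(y)·H(X|Y=y):
  Y=0: P(Y=0) = 0.606, P(X|Y=0) = (37/606, 155/606, 69/101) → H(X|Y=0) = 1.1249
  Y=1: P(Y=1) = 0.394, P(X|Y=1) = (249/394, 105/394, 20/197) → H(X|Y=1) = 1.2619
H(X|Y) = 0.606·1.1249 + 0.394·1.2619 = 1.1789 bits

I(X;Y) = H(X) - H(X|Y) = 1.5390 - 1.1789 = 0.3601 bits

Cross-check via I(X;Y) = H(X) + H(Y) - H(X,Y): computing H(Y) from the column sums and H(X,Y) from the 6 cells in the same way gives H(Y) = 0.9673 bits and H(X,Y) = 2.1462 bits, so
I(X;Y) = 1.5390 + 0.9673 - 2.1462 = 0.3601 bits ✓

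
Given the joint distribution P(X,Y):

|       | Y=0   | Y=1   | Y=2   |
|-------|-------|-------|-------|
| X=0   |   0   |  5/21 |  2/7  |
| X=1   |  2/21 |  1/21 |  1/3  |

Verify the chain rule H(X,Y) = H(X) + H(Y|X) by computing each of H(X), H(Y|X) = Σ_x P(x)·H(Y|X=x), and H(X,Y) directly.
H(X) = 0.9984 bits, H(Y|X) = 1.0715 bits, H(X,Y) = 2.0699 bits

Marginal of X (row sums):
  P(X=0) = 0 + 5/21 + 2/7 = 11/21
  P(X=1) = 2/21 + 1/21 + 1/3 = 10/21
H(X) = -[(11/21)·log₂(11/21) + (10/21)·log₂(10/21)]
  = 0.4887 + 0.5097 = 0.9984 bits

H(Y|X) = Σ_x P(x)·H(Y|X=x):
  X=0: P(X=0) = 11/21, P(Y|X=0) = (0, 5/11, 6/11) → H(Y|X=0) = 0.9940
  X=1: P(X=1) = 10/21, P(Y|X=1) = (1/5, 1/10, 7/10) → H(Y|X=1) = 1.1568
H(Y|X) = (11/21)·0.9940 + (10/21)·1.1568 = 1.0715 bits

H(X,Y) = -Σ_{x,y} P(x,y) log₂ P(x,y). Per-cell terms -P(x,y)·log₂P(x,y):
  X=0: 0.0000, 0.4929, 0.5164
  X=1: 0.3231, 0.2092, 0.5283
  (cells with P = 0 contribute 0)
Sum of the 6 terms: H(X,Y) = 2.0699 bits

Chain rule check:
  H(X) + H(Y|X) = 0.9984 + 1.0715 = 2.0699 bits
  H(X,Y) = 2.0699 bits
✓ Chain rule verified.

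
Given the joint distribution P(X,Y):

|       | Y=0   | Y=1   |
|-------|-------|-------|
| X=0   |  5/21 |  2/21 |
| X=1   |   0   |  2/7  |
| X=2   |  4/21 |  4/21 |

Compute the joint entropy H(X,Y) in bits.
2.2438 bits

H(X,Y) = -Σ_{x,y} P(x,y) log₂ P(x,y). Per-cell terms -P(x,y)·log₂P(x,y):
  X=0: 0.4929, 0.3231
  X=1: 0.0000, 0.5164
  X=2: 0.4557, 0.4557
  (cells with P = 0 contribute 0)
Sum of the 6 terms: H(X,Y) = 2.2438 bits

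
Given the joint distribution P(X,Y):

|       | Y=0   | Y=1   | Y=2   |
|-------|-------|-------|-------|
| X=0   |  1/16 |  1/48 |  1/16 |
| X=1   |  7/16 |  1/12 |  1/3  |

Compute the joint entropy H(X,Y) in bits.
1.9652 bits

H(X,Y) = -Σ_{x,y} P(x,y) log₂ P(x,y). Per-cell terms -P(x,y)·log₂P(x,y):
  X=0: 0.2500, 0.1164, 0.2500
  X=1: 0.5218, 0.2987, 0.5283
Sum of the 6 terms: H(X,Y) = 1.9652 bits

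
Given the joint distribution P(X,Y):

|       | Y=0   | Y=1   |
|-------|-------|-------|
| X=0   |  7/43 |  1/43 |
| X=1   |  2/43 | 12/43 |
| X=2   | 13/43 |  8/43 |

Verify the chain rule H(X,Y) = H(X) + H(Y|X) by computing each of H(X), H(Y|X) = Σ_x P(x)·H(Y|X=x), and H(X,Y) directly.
H(X) = 1.4834 bits, H(Y|X) = 0.7620 bits, H(X,Y) = 2.2454 bits

Marginal of X (row sums):
  P(X=0) = 7/43 + 1/43 = 8/43
  P(X=1) = 2/43 + 12/43 = 14/43
  P(X=2) = 13/43 + 8/43 = 21/43
H(X) = -[(8/43)·log₂(8/43) + (14/43)·log₂(14/43) + (21/43)·log₂(21/43)]
  = 0.45140 + 0.52709 + 0.50495 = 1.4834 bits

H(Y|X) = Σ_x P(x)·H(Y|X=x):
  X=0: P(X=0) = 8/43, P(Y|X=0) = (7/8, 1/8) → H(Y|X=0) = 0.54356
  X=1: P(X=1) = 14/43, P(Y|X=1) = (1/7, 6/7) → H(Y|X=1) = 0.59167
  X=2: P(X=2) = 21/43, P(Y|X=2) = (13/21, 8/21) → H(Y|X=2) = 0.95871
H(Y|X) = (8/43)·0.54356 + (14/43)·0.59167 + (21/43)·0.95871 = 0.7620 bits

H(X,Y) = -Σ_{x,y} P(x,y) log₂ P(x,y). Per-cell terms -P(x,y)·log₂P(x,y):
  X=0: 0.42633, 0.12619
  X=1: 0.20587, 0.51385
  X=2: 0.52176, 0.45140
Sum of the 6 terms: H(X,Y) = 2.2454 bits

Chain rule check:
  H(X) + H(Y|X) = 1.4834 + 0.7620 = 2.2454 bits
  H(X,Y) = 2.2454 bits
✓ Chain rule verified.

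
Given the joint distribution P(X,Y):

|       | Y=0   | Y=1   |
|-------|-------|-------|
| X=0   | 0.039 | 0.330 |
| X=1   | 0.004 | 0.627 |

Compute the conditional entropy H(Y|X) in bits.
0.2146 bits

H(Y|X) = H(X,Y) - H(X)

H(X,Y) = -Σ_{x,y} P(x,y) log₂ P(x,y). Per-cell terms -P(x,y)·log₂P(x,y):
  X=0: 0.1825, 0.5278
  X=1: 0.0319, 0.4223
Sum of the 4 terms: H(X,Y) = 1.1645 bits

Marginal of X (row sums):
  P(X=0) = 0.039 + 0.330 = 0.369
  P(X=1) = 0.004 + 0.627 = 0.631
H(X) = -[0.369·log₂(0.369) + 0.631·log₂(0.631)]
  = 0.5307 + 0.4192 = 0.9499 bits

H(Y|X) = H(X,Y) - H(X) = 1.1645 - 0.9499 = 0.2146 bits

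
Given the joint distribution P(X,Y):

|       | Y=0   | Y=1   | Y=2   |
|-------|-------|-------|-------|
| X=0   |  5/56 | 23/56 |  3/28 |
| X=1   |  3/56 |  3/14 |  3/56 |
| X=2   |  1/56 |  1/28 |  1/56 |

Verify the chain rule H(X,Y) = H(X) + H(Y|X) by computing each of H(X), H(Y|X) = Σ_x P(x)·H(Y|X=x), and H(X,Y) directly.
H(X) = 1.2353 bits, H(Y|X) = 1.2561 bits, H(X,Y) = 2.4915 bits

Marginal of X (row sums):
  P(X=0) = 5/56 + 23/56 + 3/28 = 17/28
  P(X=1) = 3/56 + 3/14 + 3/56 = 9/28
  P(X=2) = 1/56 + 1/28 + 1/56 = 1/14
H(X) = -[(17/28)·log₂(17/28) + (9/28)·log₂(9/28) + (1/14)·log₂(1/14)]
  = 0.437077 + 0.526317 + 0.271954 = 1.2353 bits

H(Y|X) = Σ_x P(x)·H(Y|X=x):
  X=0: P(X=0) = 17/28, P(Y|X=0) = (5/34, 23/34, 3/17) → H(Y|X=0) = 1.229776
  X=1: P(X=1) = 9/28, P(Y|X=1) = (1/6, 2/3, 1/6) → H(Y|X=1) = 1.251629
  X=2: P(X=2) = 1/14, P(Y|X=2) = (1/4, 1/2, 1/4) → H(Y|X=2) = 1.500000
H(Y|X) = (17/28)·1.229776 + (9/28)·1.251629 + (1/14)·1.500000 = 1.2561 bits

H(X,Y) = -Σ_{x,y} P(x,y) log₂ P(x,y). Per-cell terms -P(x,y)·log₂P(x,y):
  X=0: 0.311199, 0.527272, 0.345256
  X=1: 0.226200, 0.476227, 0.226200
  X=2: 0.103703, 0.171691, 0.103703
Sum of the 9 terms: H(X,Y) = 2.4915 bits

Chain rule check:
  H(X) + H(Y|X) = 1.2353 + 1.2561 = 2.4914 bits
  H(X,Y) = 2.4915 bits
✓ Chain rule verified (Δ = 0.0001 is 4-dp rounding noise: each of the three values was rounded independently).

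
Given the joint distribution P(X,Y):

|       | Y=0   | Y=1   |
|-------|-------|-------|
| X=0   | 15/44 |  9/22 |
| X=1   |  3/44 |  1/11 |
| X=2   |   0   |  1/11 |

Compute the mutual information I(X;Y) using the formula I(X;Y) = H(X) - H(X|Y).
0.0738 bits

I(X;Y) = H(X) - H(X|Y)

Marginal of X (row sums):
  P(X=0) = 15/44 + 9/22 = 3/4
  P(X=1) = 3/44 + 1/11 = 7/44
  P(X=2) = 0 + 1/11 = 1/11
H(X) = -[(3/4)·log₂(3/4) + (7/44)·log₂(7/44) + (1/11)·log₂(1/11)]
  = 0.311278 + 0.421921 + 0.314494 = 1.047693 bits

Marginal of Y (column sums):
  P(Y=0) = 15/44 + 3/44 + 0 = 9/22
  P(Y=1) = 9/22 + 1/11 + 1/11 = 13/22
H(X|Y) = Σ_y P(y)·H(X|Y=y):
  Y=0: P(Y=0) = 9/22, P(X|Y=0) = (5/6, 1/6, 0) → H(X|Y=0) = 0.650022
  Y=1: P(Y=1) = 13/22, P(X|Y=1) = (9/13, 2/13, 2/13) → H(X|Y=1) = 1.198184
H(X|Y) = (9/22)·0.650022 + (13/22)·1.198184 = 0.973936 bits

I(X;Y) = H(X) - H(X|Y) = 1.047693 - 0.973936 = 0.0738 bits

Cross-check via I(X;Y) = H(X) + H(Y) - H(X,Y): computing H(Y) from the column sums and H(X,Y) from the 6 cells in the same way gives H(Y) = 0.976021 bits and H(X,Y) = 1.949957 bits, so
I(X;Y) = 1.047693 + 0.976021 - 1.949957 = 0.0738 bits ✓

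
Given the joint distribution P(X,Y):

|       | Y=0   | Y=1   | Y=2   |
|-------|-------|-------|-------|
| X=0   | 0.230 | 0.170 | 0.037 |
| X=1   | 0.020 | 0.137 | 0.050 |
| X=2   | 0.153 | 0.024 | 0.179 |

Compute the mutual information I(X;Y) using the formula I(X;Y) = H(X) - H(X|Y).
0.2794 bits

I(X;Y) = H(X) - H(X|Y)

Marginal of X (row sums):
  P(X=0) = 0.230 + 0.170 + 0.037 = 0.437
  P(X=1) = 0.020 + 0.137 + 0.050 = 0.207
  P(X=2) = 0.153 + 0.024 + 0.179 = 0.356
H(X) = -[0.437·log₂(0.437) + 0.207·log₂(0.207) + 0.356·log₂(0.356)]
  = 0.52191 + 0.47037 + 0.53046 = 1.5227 bits

Marginal of Y (column sums):
  P(Y=0) = 0.230 + 0.020 + 0.153 = 0.403
  P(Y=1) = 0.170 + 0.137 + 0.024 = 0.331
  P(Y=2) = 0.037 + 0.050 + 0.179 = 0.266
H(X|Y) = Σ_y P(y)·H(X|Y=y):
  Y=0: P(Y=0) = 0.403, P(X|Y=0) = (230/403, 20/403, 153/403) → H(X|Y=0) = 1.20729
  Y=1: P(Y=1) = 0.331, P(X|Y=1) = (170/331, 137/331, 24/331) → H(X|Y=1) = 1.29496
  Y=2: P(Y=2) = 0.266, P(X|Y=2) = (37/266, 25/133, 179/266) → H(X|Y=2) = 1.23368
H(X|Y) = 0.403·1.20729 + 0.331·1.29496 + 0.266·1.23368 = 1.2433 bits

I(X;Y) = H(X) - H(X|Y) = 1.5227 - 1.2433 = 0.2794 bits

Cross-check via I(X;Y) = H(X) + H(Y) - H(X,Y): computing H(Y) from the column sums and H(X,Y) from the 9 cells in the same way gives H(Y) = 1.5646 bits and H(X,Y) = 2.8079 bits, so
I(X;Y) = 1.5227 + 1.5646 - 2.8079 = 0.2794 bits ✓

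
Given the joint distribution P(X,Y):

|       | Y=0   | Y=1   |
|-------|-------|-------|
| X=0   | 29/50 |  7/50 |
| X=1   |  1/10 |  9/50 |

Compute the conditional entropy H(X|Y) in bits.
0.7260 bits

H(X|Y) = H(X,Y) - H(Y)

H(X,Y) = -Σ_{x,y} P(x,y) log₂ P(x,y). Per-cell terms -P(x,y)·log₂P(x,y):
  X=0: 0.45581, 0.39711
  X=1: 0.33219, 0.44531
Sum of the 4 terms: H(X,Y) = 1.6304 bits

Marginal of Y (column sums):
  P(Y=0) = 29/50 + 1/10 = 17/25
  P(Y=1) = 7/50 + 9/50 = 8/25
H(Y) = -[(17/25)·log₂(17/25) + (8/25)·log₂(8/25)]
  = 0.37835 + 0.52603 = 0.9044 bits

H(X|Y) = H(X,Y) - H(Y) = 1.6304 - 0.9044 = 0.7260 bits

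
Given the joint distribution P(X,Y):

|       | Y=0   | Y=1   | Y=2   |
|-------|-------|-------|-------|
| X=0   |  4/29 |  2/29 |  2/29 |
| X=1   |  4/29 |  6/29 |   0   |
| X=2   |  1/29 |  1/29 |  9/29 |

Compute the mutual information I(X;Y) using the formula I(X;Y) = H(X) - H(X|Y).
0.5012 bits

I(X;Y) = H(X) - H(X|Y)

Marginal of X (row sums):
  P(X=0) = 4/29 + 2/29 + 2/29 = 8/29
  P(X=1) = 4/29 + 6/29 + 0 = 10/29
  P(X=2) = 1/29 + 1/29 + 9/29 = 11/29
H(X) = -[(8/29)·log₂(8/29) + (10/29)·log₂(10/29) + (11/29)·log₂(11/29)]
  = 0.5125 + 0.5297 + 0.5305 = 1.5727 bits

Marginal of Y (column sums):
  P(Y=0) = 4/29 + 4/29 + 1/29 = 9/29
  P(Y=1) = 2/29 + 6/29 + 1/29 = 9/29
  P(Y=2) = 2/29 + 0 + 9/29 = 11/29
H(X|Y) = Σ_y P(y)·H(X|Y=y):
  Y=0: P(Y=0) = 9/29, P(X|Y=0) = (4/9, 4/9, 1/9) → H(X|Y=0) = 1.3921
  Y=1: P(Y=1) = 9/29, P(X|Y=1) = (2/9, 2/3, 1/9) → H(X|Y=1) = 1.2244
  Y=2: P(Y=2) = 11/29, P(X|Y=2) = (2/11, 0, 9/11) → H(X|Y=2) = 0.6840
H(X|Y) = (9/29)·1.3921 + (9/29)·1.2244 + (11/29)·0.6840 = 1.0715 bits

I(X;Y) = H(X) - H(X|Y) = 1.5727 - 1.0715 = 0.5012 bits

Cross-check via I(X;Y) = H(X) + H(Y) - H(X,Y): computing H(Y) from the column sums and H(X,Y) from the 9 cells in the same way gives H(Y) = 1.5782 bits and H(X,Y) = 2.6497 bits, so
I(X;Y) = 1.5727 + 1.5782 - 2.6497 = 0.5012 bits ✓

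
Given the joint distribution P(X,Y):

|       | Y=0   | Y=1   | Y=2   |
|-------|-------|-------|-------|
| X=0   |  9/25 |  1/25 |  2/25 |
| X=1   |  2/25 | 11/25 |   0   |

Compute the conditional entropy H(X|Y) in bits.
0.4996 bits

H(X|Y) = H(X,Y) - H(Y)

H(X,Y) = -Σ_{x,y} P(x,y) log₂ P(x,y). Per-cell terms -P(x,y)·log₂P(x,y):
  X=0: 0.5306, 0.1858, 0.2915
  X=1: 0.2915, 0.5211, 0.0000
  (cells with P = 0 contribute 0)
Sum of the 6 terms: H(X,Y) = 1.8205 bits

Marginal of Y (column sums):
  P(Y=0) = 9/25 + 2/25 = 11/25
  P(Y=1) = 1/25 + 11/25 = 12/25
  P(Y=2) = 2/25 + 0 = 2/25
H(Y) = -[(11/25)·log₂(11/25) + (12/25)·log₂(12/25) + (2/25)·log₂(2/25)]
  = 0.5211 + 0.5083 + 0.2915 = 1.3209 bits

H(X|Y) = H(X,Y) - H(Y) = 1.8205 - 1.3209 = 0.4996 bits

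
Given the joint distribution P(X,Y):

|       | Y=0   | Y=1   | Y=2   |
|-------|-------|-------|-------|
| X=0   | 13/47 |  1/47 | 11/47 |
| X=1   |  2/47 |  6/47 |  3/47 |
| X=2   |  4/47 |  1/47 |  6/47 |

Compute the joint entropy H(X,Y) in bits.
2.7475 bits

H(X,Y) = -Σ_{x,y} P(x,y) log₂ P(x,y). Per-cell terms -P(x,y)·log₂P(x,y):
  X=0: 0.5128, 0.1182, 0.4904
  X=1: 0.1938, 0.3791, 0.2534
  X=2: 0.3025, 0.1182, 0.3791
Sum of the 9 terms: H(X,Y) = 2.7475 bits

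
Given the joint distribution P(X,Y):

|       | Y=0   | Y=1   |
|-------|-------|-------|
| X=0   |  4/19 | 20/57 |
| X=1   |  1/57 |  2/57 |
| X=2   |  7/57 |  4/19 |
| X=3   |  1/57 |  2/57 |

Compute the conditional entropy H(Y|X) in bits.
0.9490 bits

H(Y|X) = H(X,Y) - H(X)

H(X,Y) = -Σ_{x,y} P(x,y) log₂ P(x,y). Per-cell terms -P(x,y)·log₂P(x,y):
  X=0: 0.473248, 0.530162
  X=1: 0.102331, 0.169575
  X=2: 0.371557, 0.473248
  X=3: 0.102331, 0.169575
Sum of the 8 terms: H(X,Y) = 2.39203 bits

Marginal of X (row sums):
  P(X=0) = 4/19 + 20/57 = 32/57
  P(X=1) = 1/57 + 2/57 = 1/19
  P(X=2) = 7/57 + 4/19 = 1/3
  P(X=3) = 1/57 + 2/57 = 1/19
H(X) = -[(32/57)·log₂(32/57) + (1/19)·log₂(1/19) + (1/3)·log₂(1/3) + (1/19)·log₂(1/19)]
  = 0.467587 + 0.223575 + 0.528321 + 0.223575 = 1.44306 bits

H(Y|X) = H(X,Y) - H(X) = 2.39203 - 1.44306 = 0.9490 bits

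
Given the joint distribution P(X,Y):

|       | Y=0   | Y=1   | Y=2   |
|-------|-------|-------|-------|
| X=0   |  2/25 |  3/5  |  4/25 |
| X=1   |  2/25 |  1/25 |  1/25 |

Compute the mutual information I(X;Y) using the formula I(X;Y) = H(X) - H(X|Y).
0.1141 bits

I(X;Y) = H(X) - H(X|Y)

Marginal of X (row sums):
  P(X=0) = 2/25 + 3/5 + 4/25 = 21/25
  P(X=1) = 2/25 + 1/25 + 1/25 = 4/25
H(X) = -[(21/25)·log₂(21/25) + (4/25)·log₂(4/25)]
  = 0.21129 + 0.42302 = 0.63431 bits

Marginal of Y (column sums):
  P(Y=0) = 2/25 + 2/25 = 4/25
  P(Y=1) = 3/5 + 1/25 = 16/25
  P(Y=2) = 4/25 + 1/25 = 1/5
H(X|Y) = Σ_y P(y)·H(X|Y=y):
  Y=0: P(Y=0) = 4/25, P(X|Y=0) = (1/2, 1/2) → H(X|Y=0) = 1.00000
  Y=1: P(Y=1) = 16/25, P(X|Y=1) = (15/16, 1/16) → H(X|Y=1) = 0.33729
  Y=2: P(Y=2) = 1/5, P(X|Y=2) = (4/5, 1/5) → H(X|Y=2) = 0.72193
H(X|Y) = (4/25)·1.00000 + (16/25)·0.33729 + (1/5)·0.72193 = 0.52025 bits

I(X;Y) = H(X) - H(X|Y) = 0.63431 - 0.52025 = 0.1141 bits

Cross-check via I(X;Y) = H(X) + H(Y) - H(X,Y): computing H(Y) from the column sums and H(X,Y) from the 6 cells in the same way gives H(Y) = 1.29947 bits and H(X,Y) = 1.81972 bits, so
I(X;Y) = 0.63431 + 1.29947 - 1.81972 = 0.1141 bits ✓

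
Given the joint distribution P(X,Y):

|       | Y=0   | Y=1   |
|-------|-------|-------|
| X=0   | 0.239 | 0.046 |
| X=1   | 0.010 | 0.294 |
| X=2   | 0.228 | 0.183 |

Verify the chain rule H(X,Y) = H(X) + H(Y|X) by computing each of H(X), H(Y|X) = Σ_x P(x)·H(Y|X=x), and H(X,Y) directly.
H(X) = 1.5656 bits, H(Y|X) = 0.6526 bits, H(X,Y) = 2.2182 bits

Marginal of X (row sums):
  P(X=0) = 0.239 + 0.046 = 0.285
  P(X=1) = 0.010 + 0.294 = 0.304
  P(X=2) = 0.228 + 0.183 = 0.411
H(X) = -[0.285·log₂(0.285) + 0.304·log₂(0.304) + 0.411·log₂(0.411)]
  = 0.51613 + 0.52223 + 0.52723 = 1.5656 bits

H(Y|X) = Σ_x P(x)·H(Y|X=x):
  X=0: P(X=0) = 0.285, P(Y|X=0) = (239/285, 46/285) → H(Y|X=0) = 0.63766
  X=1: P(X=1) = 0.304, P(Y|X=1) = (5/152, 147/152) → H(Y|X=1) = 0.20871
  X=2: P(X=2) = 0.411, P(Y|X=2) = (76/137, 61/137) → H(Y|X=2) = 0.99134
H(Y|X) = 0.285·0.63766 + 0.304·0.20871 + 0.411·0.99134 = 0.6526 bits

H(X,Y) = -Σ_{x,y} P(x,y) log₂ P(x,y). Per-cell terms -P(x,y)·log₂P(x,y):
  X=0: 0.49352, 0.20434
  X=1: 0.06644, 0.51924
  X=2: 0.48630, 0.44837
Sum of the 6 terms: H(X,Y) = 2.2182 bits

Chain rule check:
  H(X) + H(Y|X) = 1.5656 + 0.6526 = 2.2182 bits
  H(X,Y) = 2.2182 bits
✓ Chain rule verified.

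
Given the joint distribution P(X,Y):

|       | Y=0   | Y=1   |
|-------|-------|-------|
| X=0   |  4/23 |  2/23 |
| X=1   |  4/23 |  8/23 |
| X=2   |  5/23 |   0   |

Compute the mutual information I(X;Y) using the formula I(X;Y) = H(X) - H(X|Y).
0.2690 bits

I(X;Y) = H(X) - H(X|Y)

Marginal of X (row sums):
  P(X=0) = 4/23 + 2/23 = 6/23
  P(X=1) = 4/23 + 8/23 = 12/23
  P(X=2) = 5/23 + 0 = 5/23
H(X) = -[(6/23)·log₂(6/23) + (12/23)·log₂(12/23) + (5/23)·log₂(5/23)]
  = 0.5057 + 0.4897 + 0.4786 = 1.4740 bits

Marginal of Y (column sums):
  P(Y=0) = 4/23 + 4/23 + 5/23 = 13/23
  P(Y=1) = 2/23 + 8/23 + 0 = 10/23
H(X|Y) = Σ_y P(y)·H(X|Y=y):
  Y=0: P(Y=0) = 13/23, P(X|Y=0) = (4/13, 4/13, 5/13) → H(X|Y=0) = 1.5766
  Y=1: P(Y=1) = 10/23, P(X|Y=1) = (1/5, 4/5, 0) → H(X|Y=1) = 0.7219
H(X|Y) = (13/23)·1.5766 + (10/23)·0.7219 = 1.2050 bits

I(X;Y) = H(X) - H(X|Y) = 1.4740 - 1.2050 = 0.2690 bits

Cross-check via I(X;Y) = H(X) + H(Y) - H(X,Y): computing H(Y) from the column sums and H(X,Y) from the 6 cells in the same way gives H(Y) = 0.9877 bits and H(X,Y) = 2.1927 bits, so
I(X;Y) = 1.4740 + 0.9877 - 2.1927 = 0.2690 bits ✓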